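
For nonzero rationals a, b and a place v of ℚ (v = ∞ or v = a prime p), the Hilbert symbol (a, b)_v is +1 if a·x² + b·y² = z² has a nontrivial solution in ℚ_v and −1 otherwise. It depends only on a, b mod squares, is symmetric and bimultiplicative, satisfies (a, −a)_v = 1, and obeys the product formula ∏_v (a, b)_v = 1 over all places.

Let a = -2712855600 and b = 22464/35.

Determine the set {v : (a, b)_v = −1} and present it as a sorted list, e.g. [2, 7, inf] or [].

[3, 13]

Mod squares: a ≡ -91, b ≡ 1365. Check v ∈ {∞, 2, 3, 5, 7, 13}.
v=5: a=5^2·(≡1), b=5^-1·(≡2) mod 5; (1|5)=+1, (2|5)=-1; (−1)^{2·-1·2}·(+1)^-1·(-1)^2 = +1.
v=3: a=3^2·(≡2), b=3^3·(≡2) mod 3; (2|3)=-1, (2|3)=-1; (−1)^{2·3·1}·(-1)^3·(-1)^2 = -1.
v=∞: -91 < 0 and 1365 > 0  ⇒  (a,b)_∞ = +1.
v=7: a=7^3·(≡2), b=7^-1·(≡3) mod 7; (2|7)=+1, (3|7)=-1; (−1)^{3·-1·3}·(+1)^-1·(-1)^3 = +1.
v=13: a=13^3·(≡5), b=13^1·(≡10) mod 13; (5|13)=-1, (10|13)=+1; (−1)^{3·1·6}·(-1)^1·(+1)^3 = -1.
v=2: v_2(a)=4, v_2(b)=6; units ≡ 5, 5 (mod 8); ε·ε+αω+βω = 0·0+4·1+6·1 ≡ 0  ⇒  (a,b)_2 = +1.
Ram(-91, 1365) = {3, 13}; no ℚ_3-point on the conic.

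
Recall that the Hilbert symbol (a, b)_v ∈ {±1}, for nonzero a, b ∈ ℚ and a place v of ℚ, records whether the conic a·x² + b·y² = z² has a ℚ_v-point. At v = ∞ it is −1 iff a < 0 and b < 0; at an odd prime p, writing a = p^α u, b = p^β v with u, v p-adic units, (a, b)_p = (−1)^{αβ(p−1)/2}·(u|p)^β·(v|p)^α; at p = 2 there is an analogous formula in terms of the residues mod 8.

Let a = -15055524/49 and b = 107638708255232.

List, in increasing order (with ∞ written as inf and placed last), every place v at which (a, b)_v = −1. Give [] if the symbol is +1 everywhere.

(a, b) ≡ (-418209, 2618) mod (ℚ^×)²; places V = {2, 3, 7, 11, 17, 19, 23, 29, ∞}.
(a,b)_29: α=1, u≡3; β=2, v≡14 (mod 29); (3|29)=-1, (14|29)=-1; sign (−1)^0·-1^2·-1^1 = -1.
(a,b)_11: α=1, u≡7; β=1, v≡10 (mod 11); (7|11)=-1, (10|11)=-1; sign (−1)^1·-1^1·-1^1 = -1.
(a,b)_7: α=-2, u≡6; β=1, v≡3 (mod 7); (6|7)=-1, (3|7)=-1; sign (−1)^0·-1^1·-1^-2 = -1.
(a,b)_23: α=1, u≡5; β=2, v≡11 (mod 23); (5|23)=-1, (11|23)=-1; sign (−1)^0·-1^2·-1^1 = -1.
(a,b)_19: α=1, u≡12; β=2, v≡8 (mod 19); (12|19)=-1, (8|19)=-1; sign (−1)^0·-1^2·-1^1 = -1.
(a,b)_3: α=3, u≡1; β=0, v≡2 (mod 3); (1|3)=+1, (2|3)=-1; sign (−1)^0·+1^0·-1^3 = -1.
(a,b)_∞: sgn(-418209)=−, sgn(2618)=+, so +1.
(a,b)_2: α=2, β=9; u≡7, v≡5 (mod 8); ε(u)ε(v)=1·0, αω(v)=2·1, βω(u)=9·0; sum ≡ 0  ⇒  +1.
(a,b)_17: α=0, u≡9; β=1, v≡13 (mod 17); (9|17)=+1, (13|17)=+1; sign (−1)^0·+1^1·+1^0 = +1.
|Ram(-418209, 2618)| = 6, even; anisotropic at {3, 7, 11, 19, 23, 29}.

[3, 7, 11, 19, 23, 29]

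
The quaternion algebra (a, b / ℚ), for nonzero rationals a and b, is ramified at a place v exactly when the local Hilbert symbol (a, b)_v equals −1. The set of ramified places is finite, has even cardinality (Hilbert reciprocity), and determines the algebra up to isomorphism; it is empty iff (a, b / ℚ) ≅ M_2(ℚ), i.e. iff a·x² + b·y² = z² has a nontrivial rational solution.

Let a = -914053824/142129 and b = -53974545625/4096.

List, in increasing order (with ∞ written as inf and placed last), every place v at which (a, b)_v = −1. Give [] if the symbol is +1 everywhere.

(a, b) ≡ (-19, -713713) mod (ℚ^×)²; places V = {2, 3, 5, 7, 11, 13, 17, 19, 23, 29, 31, ∞}.
(a,b)_2: α=6, β=-12; u≡5, v≡7 (mod 8); ε(u)ε(v)=0·1, αω(v)=6·0, βω(u)=-12·1; sum ≡ 0  ⇒  +1.
(a,b)_13: α=-2, u≡2; β=1, v≡5 (mod 13); (2|13)=-1, (5|13)=-1; sign (−1)^0·-1^1·-1^-2 = -1.
(a,b)_7: α=0, u≡2; β=1, v≡5 (mod 7); (2|7)=+1, (5|7)=-1; sign (−1)^0·+1^1·-1^0 = +1.
(a,b)_5: α=0, u≡4; β=4, v≡2 (mod 5); (4|5)=+1, (2|5)=-1; sign (−1)^0·+1^4·-1^0 = +1.
(a,b)_17: α=4, u≡8; β=0, v≡1 (mod 17); (8|17)=+1, (1|17)=+1; sign (−1)^0·+1^0·+1^4 = +1.
(a,b)_11: α=0, u≡1; β=3, v≡8 (mod 11); (1|11)=+1, (8|11)=-1; sign (−1)^0·+1^3·-1^0 = +1.
(a,b)_19: α=1, u≡2; β=0, v≡10 (mod 19); (2|19)=-1, (10|19)=-1; sign (−1)^0·-1^0·-1^1 = -1.
(a,b)_∞: sgn(-19)=−, sgn(-713713)=−, so -1.
(a,b)_23: α=0, u≡18; β=1, v≡21 (mod 23); (18|23)=+1, (21|23)=-1; sign (−1)^0·+1^1·-1^0 = +1.
(a,b)_31: α=0, u≡27; β=1, v≡9 (mod 31); (27|31)=-1, (9|31)=+1; sign (−1)^0·-1^1·+1^0 = -1.
(a,b)_29: α=-2, u≡8; β=0, v≡23 (mod 29); (8|29)=-1, (23|29)=+1; sign (−1)^0·-1^0·+1^-2 = +1.
(a,b)_3: α=2, u≡2; β=0, v≡2 (mod 3); (2|3)=-1, (2|3)=-1; sign (−1)^0·-1^0·-1^2 = +1.
Ram(-19, -713713) = {13, 19, 31, ∞}; no ℚ_13-point on the conic.

[13, 19, 31, inf]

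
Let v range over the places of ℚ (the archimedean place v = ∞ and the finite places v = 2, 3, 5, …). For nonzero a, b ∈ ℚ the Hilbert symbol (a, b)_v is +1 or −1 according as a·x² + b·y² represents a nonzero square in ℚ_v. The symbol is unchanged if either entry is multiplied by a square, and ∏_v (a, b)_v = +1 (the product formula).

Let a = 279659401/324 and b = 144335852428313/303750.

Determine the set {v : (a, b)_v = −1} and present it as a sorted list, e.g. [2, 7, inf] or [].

(a, b) ≡ (151249, 342125238) mod (ℚ^×)²; places V = {2, 3, 5, 7, 13, 17, 29, 31, 37, 41, 43, ∞}.
(a,b)_3: α=-4, u≡1; β=-5, v≡1 (mod 3); (1|3)=+1, (1|3)=+1; sign (−1)^0·+1^-5·+1^-4 = +1.
(a,b)_43: α=2, u≡12; β=2, v≡15 (mod 43); (12|43)=-1, (15|43)=+1; sign (−1)^0·-1^2·+1^2 = +1.
(a,b)_17: α=1, u≡10; β=1, v≡6 (mod 17); (10|17)=-1, (6|17)=-1; sign (−1)^0·-1^1·-1^1 = +1.
(a,b)_∞: sgn(151249)=+, sgn(342125238)=+, so +1.
(a,b)_13: α=0, u≡5; β=1, v≡1 (mod 13); (5|13)=-1, (1|13)=+1; sign (−1)^0·-1^1·+1^0 = -1.
(a,b)_31: α=1, u≡26; β=1, v≡4 (mod 31); (26|31)=-1, (4|31)=+1; sign (−1)^1·-1^1·+1^1 = +1.
(a,b)_41: α=1, u≡1; β=1, v≡14 (mod 41); (1|41)=+1, (14|41)=-1; sign (−1)^0·+1^1·-1^1 = -1.
(a,b)_5: α=0, u≡4; β=-4, v≡3 (mod 5); (4|5)=+1, (3|5)=-1; sign (−1)^0·+1^-4·-1^0 = +1.
(a,b)_7: α=1, u≡6; β=1, v≡6 (mod 7); (6|7)=-1, (6|7)=-1; sign (−1)^1·-1^1·-1^1 = -1.
(a,b)_29: α=0, u≡21; β=1, v≡3 (mod 29); (21|29)=-1, (3|29)=-1; sign (−1)^0·-1^1·-1^0 = -1.
(a,b)_37: α=0, u≡28; β=2, v≡29 (mod 37); (28|37)=+1, (29|37)=-1; sign (−1)^0·+1^2·-1^0 = +1.
(a,b)_2: α=-2, β=-1; u≡1, v≡3 (mod 8); ε(u)ε(v)=0·1, αω(v)=-2·1, βω(u)=-1·0; sum ≡ 0  ⇒  +1.
Ram(151249, 342125238) = {7, 13, 29, 41}; no ℚ_7-point on the conic.

[7, 13, 29, 41]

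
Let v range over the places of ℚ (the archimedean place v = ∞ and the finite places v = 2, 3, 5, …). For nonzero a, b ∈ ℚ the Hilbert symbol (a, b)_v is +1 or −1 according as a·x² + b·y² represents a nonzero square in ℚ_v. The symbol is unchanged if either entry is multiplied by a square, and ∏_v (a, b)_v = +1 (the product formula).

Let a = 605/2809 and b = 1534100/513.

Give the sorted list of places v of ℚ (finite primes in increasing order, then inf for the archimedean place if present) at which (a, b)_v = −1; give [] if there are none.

Mod squares: a ≡ 5, b ≡ 1653. Check v ∈ {∞, 2, 3, 5, 11, 19, 23, 29, 53}.
v=∞: 5 > 0 and 1653 > 0  ⇒  (a,b)_∞ = +1.
v=5: a=5^1·(≡4), b=5^2·(≡3) mod 5; (4|5)=+1, (3|5)=-1; (−1)^{1·2·2}·(+1)^2·(-1)^1 = -1.
v=2: v_2(a)=0, v_2(b)=2; units ≡ 5, 5 (mod 8); ε·ε+αω+βω = 0·0+0·1+2·1 ≡ 0  ⇒  (a,b)_2 = +1.
v=53: a=53^-2·(≡22), b=53^0·(≡49) mod 53; (22|53)=-1, (49|53)=+1; (−1)^{-2·0·26}·(-1)^0·(+1)^-2 = +1.
v=19: a=19^0·(≡1), b=19^-1·(≡5) mod 19; (1|19)=+1, (5|19)=+1; (−1)^{0·-1·9}·(+1)^-1·(+1)^0 = +1.
v=23: a=23^0·(≡10), b=23^2·(≡20) mod 23; (10|23)=-1, (20|23)=-1; (−1)^{0·2·11}·(-1)^2·(-1)^0 = +1.
v=3: a=3^0·(≡2), b=3^-3·(≡2) mod 3; (2|3)=-1, (2|3)=-1; (−1)^{0·-3·1}·(-1)^-3·(-1)^0 = -1.
v=29: a=29^0·(≡1), b=29^1·(≡6) mod 29; (1|29)=+1, (6|29)=+1; (−1)^{0·1·14}·(+1)^1·(+1)^0 = +1.
v=11: a=11^2·(≡4), b=11^0·(≡1) mod 11; (4|11)=+1, (1|11)=+1; (−1)^{2·0·5}·(+1)^0·(+1)^2 = +1.
|Ram(5, 1653)| = 2, even; anisotropic at {3, 5}.

[3, 5]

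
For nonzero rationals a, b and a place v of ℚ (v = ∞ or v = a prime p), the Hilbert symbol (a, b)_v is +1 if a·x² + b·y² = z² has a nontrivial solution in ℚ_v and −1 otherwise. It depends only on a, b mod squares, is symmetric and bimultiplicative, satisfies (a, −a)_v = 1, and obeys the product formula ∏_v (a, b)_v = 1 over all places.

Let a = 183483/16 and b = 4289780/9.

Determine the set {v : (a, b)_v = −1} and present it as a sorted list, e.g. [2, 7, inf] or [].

(a, b) ≡ (20387, 1072445) mod (ℚ^×)²; places V = {2, 3, 5, 11, 17, 19, 29, 31, 37, ∞}.
(a,b)_5: α=0, u≡3; β=1, v≡4 (mod 5); (3|5)=-1, (4|5)=+1; sign (−1)^0·-1^1·+1^0 = -1.
(a,b)_19: α=1, u≡11; β=0, v≡4 (mod 19); (11|19)=+1, (4|19)=+1; sign (−1)^0·+1^0·+1^1 = +1.
(a,b)_37: α=1, u≡7; β=1, v≡35 (mod 37); (7|37)=+1, (35|37)=-1; sign (−1)^0·+1^1·-1^1 = -1.
(a,b)_17: α=0, u≡15; β=1, v≡1 (mod 17); (15|17)=+1, (1|17)=+1; sign (−1)^0·+1^1·+1^0 = +1.
(a,b)_31: α=0, u≡19; β=1, v≡3 (mod 31); (19|31)=+1, (3|31)=-1; sign (−1)^0·+1^1·-1^0 = +1.
(a,b)_2: α=-4, β=2; u≡3, v≡5 (mod 8); ε(u)ε(v)=1·0, αω(v)=-4·1, βω(u)=2·1; sum ≡ 0  ⇒  +1.
(a,b)_29: α=1, u≡13; β=0, v≡24 (mod 29); (13|29)=+1, (24|29)=+1; sign (−1)^0·+1^0·+1^1 = +1.
(a,b)_3: α=2, u≡2; β=-2, v≡2 (mod 3); (2|3)=-1, (2|3)=-1; sign (−1)^0·-1^-2·-1^2 = +1.
(a,b)_11: α=0, u≡5; β=1, v≡7 (mod 11); (5|11)=+1, (7|11)=-1; sign (−1)^0·+1^1·-1^0 = +1.
(a,b)_∞: sgn(20387)=+, sgn(1072445)=+, so +1.
(20387, 1072445 / ℚ) ramifies at {5, 37}: a division algebra.

[5, 37]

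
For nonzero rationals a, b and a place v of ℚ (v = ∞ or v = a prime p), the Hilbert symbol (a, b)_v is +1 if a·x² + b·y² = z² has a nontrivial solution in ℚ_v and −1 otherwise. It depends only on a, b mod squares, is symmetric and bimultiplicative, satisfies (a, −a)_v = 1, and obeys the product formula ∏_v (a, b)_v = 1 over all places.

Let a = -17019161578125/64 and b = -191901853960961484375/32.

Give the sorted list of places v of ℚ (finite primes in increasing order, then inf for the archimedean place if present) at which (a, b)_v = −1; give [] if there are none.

[2, 3, 7, inf]

Mod squares: a ≡ -4669, b ≡ -4830. Check v ∈ {∞, 2, 3, 5, 7, 23, 29}.
v=3: a=3^2·(≡2), b=3^3·(≡1) mod 3; (2|3)=-1, (1|3)=+1; (−1)^{2·3·1}·(-1)^3·(+1)^2 = -1.
v=∞: -4669 < 0 and -4830 < 0  ⇒  (a,b)_∞ = -1.
v=5: a=5^6·(≡1), b=5^7·(≡4) mod 5; (1|5)=+1, (4|5)=+1; (−1)^{6·7·2}·(+1)^7·(+1)^6 = +1.
v=7: a=7^3·(≡5), b=7^5·(≡5) mod 7; (5|7)=-1, (5|7)=-1; (−1)^{3·5·3}·(-1)^5·(-1)^3 = -1.
v=29: a=29^1·(≡5), b=29^2·(≡4) mod 29; (5|29)=+1, (4|29)=+1; (−1)^{1·2·14}·(+1)^2·(+1)^1 = +1.
v=2: v_2(a)=-6, v_2(b)=-5; units ≡ 3, 1 (mod 8); ε·ε+αω+βω = 1·0+-6·0+-5·1 ≡ 1  ⇒  (a,b)_2 = -1.
v=23: a=23^3·(≡2), b=23^5·(≡22) mod 23; (2|23)=+1, (22|23)=-1; (−1)^{3·5·11}·(+1)^5·(-1)^3 = +1.
|Ram(-4669, -4830)| = 4, even; anisotropic at {2, 3, 7, ∞}.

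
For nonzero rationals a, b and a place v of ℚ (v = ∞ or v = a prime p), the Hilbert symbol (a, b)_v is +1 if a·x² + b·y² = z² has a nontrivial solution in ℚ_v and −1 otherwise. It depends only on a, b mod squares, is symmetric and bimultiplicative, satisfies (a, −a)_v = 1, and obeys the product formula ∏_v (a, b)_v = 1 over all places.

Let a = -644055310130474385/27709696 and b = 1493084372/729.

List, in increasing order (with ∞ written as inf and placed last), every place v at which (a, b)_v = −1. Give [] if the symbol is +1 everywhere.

[5, 11, 13, 31]

Mod squares: a ≡ -13585, b ≡ 222053. Check v ∈ {∞, 2, 3, 5, 7, 11, 13, 19, 23, 29, 31, 37, 41, 47}.
v=37: a=37^2·(≡13), b=37^0·(≡28) mod 37; (13|37)=-1, (28|37)=+1; (−1)^{2·0·18}·(-1)^0·(+1)^2 = +1.
v=13: a=13^1·(≡11), b=13^1·(≡10) mod 13; (11|13)=-1, (10|13)=+1; (−1)^{1·1·6}·(-1)^1·(+1)^1 = -1.
v=7: a=7^-2·(≡2), b=7^0·(≡3) mod 7; (2|7)=+1, (3|7)=-1; (−1)^{-2·0·3}·(+1)^0·(-1)^-2 = +1.
v=19: a=19^1·(≡1), b=19^1·(≡13) mod 19; (1|19)=+1, (13|19)=-1; (−1)^{1·1·9}·(+1)^1·(-1)^1 = +1.
v=23: a=23^2·(≡6), b=23^0·(≡17) mod 23; (6|23)=+1, (17|23)=-1; (−1)^{2·0·11}·(+1)^0·(-1)^2 = +1.
v=3: a=3^4·(≡2), b=3^-6·(≡2) mod 3; (2|3)=-1, (2|3)=-1; (−1)^{4·-6·1}·(-1)^-6·(-1)^4 = +1.
v=47: a=47^-2·(≡20), b=47^0·(≡9) mod 47; (20|47)=-1, (9|47)=+1; (−1)^{-2·0·23}·(-1)^0·(+1)^-2 = +1.
v=41: a=41^0·(≡30), b=41^2·(≡15) mod 41; (30|41)=-1, (15|41)=-1; (−1)^{0·2·20}·(-1)^2·(-1)^0 = +1.
v=2: v_2(a)=-8, v_2(b)=2; units ≡ 7, 5 (mod 8); ε·ε+αω+βω = 1·0+-8·1+2·0 ≡ 0  ⇒  (a,b)_2 = +1.
v=∞: -13585 < 0 and 222053 > 0  ⇒  (a,b)_∞ = +1.
v=11: a=11^1·(≡7), b=11^0·(≡7) mod 11; (7|11)=-1, (7|11)=-1; (−1)^{1·0·5}·(-1)^0·(-1)^1 = -1.
v=31: a=31^2·(≡21), b=31^1·(≡19) mod 31; (21|31)=-1, (19|31)=+1; (−1)^{2·1·15}·(-1)^1·(+1)^2 = -1.
v=5: a=5^1·(≡3), b=5^0·(≡3) mod 5; (3|5)=-1, (3|5)=-1; (−1)^{1·0·2}·(-1)^0·(-1)^1 = -1.
v=29: a=29^2·(≡13), b=29^1·(≡28) mod 29; (13|29)=+1, (28|29)=+1; (−1)^{2·1·14}·(+1)^1·(+1)^2 = +1.
Ram(-13585, 222053) = {5, 11, 13, 31}; no ℚ_5-point on the conic.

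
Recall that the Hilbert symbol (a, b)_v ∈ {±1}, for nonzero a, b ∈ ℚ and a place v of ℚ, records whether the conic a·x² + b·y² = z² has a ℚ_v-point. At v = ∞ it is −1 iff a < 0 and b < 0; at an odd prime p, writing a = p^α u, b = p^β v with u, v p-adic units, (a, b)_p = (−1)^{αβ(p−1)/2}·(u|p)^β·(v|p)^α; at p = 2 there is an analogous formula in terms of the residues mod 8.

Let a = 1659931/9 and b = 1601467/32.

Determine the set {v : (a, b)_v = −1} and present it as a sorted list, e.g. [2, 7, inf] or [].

[13, 23, 29, 37]

(a, b) ≡ (1659931, 1334) mod (ℚ^×)²; places V = {2, 3, 7, 13, 17, 23, 29, 37, ∞}.
(a,b)_13: α=1, u≡3; β=0, v≡6 (mod 13); (3|13)=+1, (6|13)=-1; sign (−1)^0·+1^0·-1^1 = -1.
(a,b)_37: α=1, u≡35; β=0, v≡23 (mod 37); (35|37)=-1, (23|37)=-1; sign (−1)^0·-1^0·-1^1 = -1.
(a,b)_17: α=1, u≡7; β=0, v≡9 (mod 17); (7|17)=-1, (9|17)=+1; sign (−1)^0·-1^0·+1^1 = +1.
(a,b)_3: α=-2, u≡1; β=0, v≡2 (mod 3); (1|3)=+1, (2|3)=-1; sign (−1)^0·+1^0·-1^-2 = +1.
(a,b)_23: α=0, u≡10; β=1, v≡6 (mod 23); (10|23)=-1, (6|23)=+1; sign (−1)^0·-1^1·+1^0 = -1.
(a,b)_7: α=1, u≡4; β=4, v≡4 (mod 7); (4|7)=+1, (4|7)=+1; sign (−1)^0·+1^4·+1^1 = +1.
(a,b)_29: α=1, u≡25; β=1, v≡12 (mod 29); (25|29)=+1, (12|29)=-1; sign (−1)^0·+1^1·-1^1 = -1.
(a,b)_2: α=0, β=-5; u≡3, v≡3 (mod 8); ε(u)ε(v)=1·1, αω(v)=0·1, βω(u)=-5·1; sum ≡ 0  ⇒  +1.
(a,b)_∞: sgn(1659931)=+, sgn(1334)=+, so +1.
|Ram(1659931, 1334)| = 4, even; anisotropic at {13, 23, 29, 37}.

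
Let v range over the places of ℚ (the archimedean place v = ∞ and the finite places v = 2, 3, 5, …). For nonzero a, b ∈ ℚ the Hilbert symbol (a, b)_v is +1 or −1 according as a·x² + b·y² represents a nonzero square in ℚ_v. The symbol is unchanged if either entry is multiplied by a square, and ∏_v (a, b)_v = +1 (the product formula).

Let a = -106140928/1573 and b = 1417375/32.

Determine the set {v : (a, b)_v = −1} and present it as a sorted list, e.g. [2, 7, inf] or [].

(a, b) ≡ (-6409, 113390) mod (ℚ^×)²; places V = {2, 5, 11, 13, 17, 23, 29, ∞}.
(a,b)_2: α=8, β=-5; u≡7, v≡7 (mod 8); ε(u)ε(v)=1·1, αω(v)=8·0, βω(u)=-5·0; sum ≡ 1  ⇒  -1.
(a,b)_11: α=-2, u≡4; β=0, v≡8 (mod 11); (4|11)=+1, (8|11)=-1; sign (−1)^0·+1^0·-1^-2 = +1.
(a,b)_29: α=3, u≡8; β=1, v≡13 (mod 29); (8|29)=-1, (13|29)=+1; sign (−1)^0·-1^1·+1^3 = -1.
(a,b)_∞: sgn(-6409)=−, sgn(113390)=+, so +1.
(a,b)_23: α=0, u≡18; β=1, v≡6 (mod 23); (18|23)=+1, (6|23)=+1; sign (−1)^0·+1^1·+1^0 = +1.
(a,b)_13: α=-1, u≡4; β=0, v≡4 (mod 13); (4|13)=+1, (4|13)=+1; sign (−1)^0·+1^0·+1^-1 = +1.
(a,b)_17: α=1, u≡12; β=1, v≡5 (mod 17); (12|17)=-1, (5|17)=-1; sign (−1)^0·-1^1·-1^1 = +1.
(a,b)_5: α=0, u≡4; β=3, v≡2 (mod 5); (4|5)=+1, (2|5)=-1; sign (−1)^0·+1^3·-1^0 = +1.
(-6409, 113390 / ℚ) ramifies at {2, 29}: a division algebra.

[2, 29]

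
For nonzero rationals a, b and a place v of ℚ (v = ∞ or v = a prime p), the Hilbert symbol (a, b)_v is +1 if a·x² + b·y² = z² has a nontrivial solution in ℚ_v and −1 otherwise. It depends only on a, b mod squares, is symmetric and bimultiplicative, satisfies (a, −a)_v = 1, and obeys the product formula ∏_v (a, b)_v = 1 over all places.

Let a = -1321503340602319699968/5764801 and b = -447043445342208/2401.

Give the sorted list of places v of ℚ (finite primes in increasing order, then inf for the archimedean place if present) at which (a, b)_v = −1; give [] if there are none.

[2, 3, 13, 17, 19, inf]

Mod squares: a ≡ -7293, b ≡ -57. Check v ∈ {∞, 2, 3, 7, 11, 13, 17, 19}.
v=17: a=17^3·(≡8), b=17^2·(≡14) mod 17; (8|17)=+1, (14|17)=-1; (−1)^{3·2·8}·(+1)^2·(-1)^3 = -1.
v=∞: -7293 < 0 and -57 < 0  ⇒  (a,b)_∞ = -1.
v=13: a=13^3·(≡11), b=13^2·(≡11) mod 13; (11|13)=-1, (11|13)=-1; (−1)^{3·2·6}·(-1)^2·(-1)^3 = -1.
v=7: a=7^-8·(≡4), b=7^-4·(≡6) mod 7; (4|7)=+1, (6|7)=-1; (−1)^{-8·-4·3}·(+1)^-4·(-1)^-8 = +1.
v=3: a=3^5·(≡2), b=3^5·(≡2) mod 3; (2|3)=-1, (2|3)=-1; (−1)^{5·5·1}·(-1)^5·(-1)^5 = -1.
v=11: a=11^3·(≡10), b=11^2·(≡5) mod 11; (10|11)=-1, (5|11)=+1; (−1)^{3·2·5}·(-1)^2·(+1)^3 = +1.
v=19: a=19^2·(≡2), b=19^1·(≡17) mod 19; (2|19)=-1, (17|19)=+1; (−1)^{2·1·9}·(-1)^1·(+1)^2 = -1.
v=2: v_2(a)=20, v_2(b)=14; units ≡ 3, 7 (mod 8); ε·ε+αω+βω = 1·1+20·0+14·1 ≡ 1  ⇒  (a,b)_2 = -1.
|Ram(-7293, -57)| = 6, even; anisotropic at {2, 3, 13, 17, 19, ∞}.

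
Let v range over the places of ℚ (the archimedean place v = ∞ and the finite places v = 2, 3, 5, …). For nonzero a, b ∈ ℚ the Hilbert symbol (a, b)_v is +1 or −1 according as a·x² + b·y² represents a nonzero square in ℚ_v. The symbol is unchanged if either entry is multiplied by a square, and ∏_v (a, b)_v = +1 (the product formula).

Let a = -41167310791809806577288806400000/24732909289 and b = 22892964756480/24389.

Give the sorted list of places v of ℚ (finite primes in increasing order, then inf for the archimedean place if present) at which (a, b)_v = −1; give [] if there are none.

Mod squares: a ≡ -149110, b ≡ 443555. Check v ∈ {∞, 2, 3, 5, 7, 11, 13, 17, 19, 23, 29, 31, 37}.
v=37: a=37^1·(≡9), b=37^0·(≡1) mod 37; (9|37)=+1, (1|37)=+1; (−1)^{1·0·18}·(+1)^0·(+1)^1 = +1.
v=29: a=29^-4·(≡21), b=29^-3·(≡19) mod 29; (21|29)=-1, (19|29)=-1; (−1)^{-4·-3·14}·(-1)^-3·(-1)^-4 = -1.
v=5: a=5^5·(≡3), b=5^1·(≡4) mod 5; (3|5)=-1, (4|5)=+1; (−1)^{5·1·2}·(-1)^1·(+1)^5 = -1.
v=23: a=23^2·(≡21), b=23^1·(≡17) mod 23; (21|23)=-1, (17|23)=-1; (−1)^{2·1·11}·(-1)^1·(-1)^2 = -1.
v=2: v_2(a)=19, v_2(b)=10; units ≡ 5, 3 (mod 8); ε·ε+αω+βω = 0·1+19·1+10·1 ≡ 1  ⇒  (a,b)_2 = -1.
v=11: a=11^-2·(≡7), b=11^0·(≡8) mod 11; (7|11)=-1, (8|11)=-1; (−1)^{-2·0·5}·(-1)^0·(-1)^-2 = +1.
v=17: a=17^-2·(≡3), b=17^0·(≡2) mod 17; (3|17)=-1, (2|17)=+1; (−1)^{-2·0·8}·(-1)^0·(+1)^-2 = +1.
v=7: a=7^2·(≡2), b=7^1·(≡1) mod 7; (2|7)=+1, (1|7)=+1; (−1)^{2·1·3}·(+1)^1·(+1)^2 = +1.
v=19: a=19^2·(≡12), b=19^1·(≡3) mod 19; (12|19)=-1, (3|19)=-1; (−1)^{2·1·9}·(-1)^1·(-1)^2 = -1.
v=31: a=31^3·(≡15), b=31^2·(≡28) mod 31; (15|31)=-1, (28|31)=+1; (−1)^{3·2·15}·(-1)^2·(+1)^3 = +1.
v=3: a=3^8·(≡2), b=3^2·(≡2) mod 3; (2|3)=-1, (2|3)=-1; (−1)^{8·2·1}·(-1)^2·(-1)^8 = +1.
v=13: a=13^5·(≡10), b=13^2·(≡7) mod 13; (10|13)=+1, (7|13)=-1; (−1)^{5·2·6}·(+1)^2·(-1)^5 = -1.
v=∞: -149110 < 0 and 443555 > 0  ⇒  (a,b)_∞ = +1.
(-149110, 443555 / ℚ) ramifies at {2, 5, 13, 19, 23, 29}: a division algebra.

[2, 5, 13, 19, 23, 29]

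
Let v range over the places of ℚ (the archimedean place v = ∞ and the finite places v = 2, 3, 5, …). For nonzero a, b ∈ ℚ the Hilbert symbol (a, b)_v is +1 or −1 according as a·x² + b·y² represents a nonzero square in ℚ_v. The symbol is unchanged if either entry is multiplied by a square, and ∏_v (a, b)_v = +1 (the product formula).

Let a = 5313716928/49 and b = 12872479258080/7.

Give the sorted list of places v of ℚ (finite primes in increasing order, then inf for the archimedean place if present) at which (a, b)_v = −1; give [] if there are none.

(a, b) ≡ (323, 210) mod (ℚ^×)²; places V = {2, 3, 5, 7, 13, 17, 19, ∞}.
(a,b)_17: α=1, u≡2; β=2, v≡6 (mod 17); (2|17)=+1, (6|17)=-1; sign (−1)^0·+1^2·-1^1 = -1.
(a,b)_∞: sgn(323)=+, sgn(210)=+, so +1.
(a,b)_2: α=6, β=5; u≡3, v≡1 (mod 8); ε(u)ε(v)=1·0, αω(v)=6·0, βω(u)=5·1; sum ≡ 1  ⇒  -1.
(a,b)_5: α=0, u≡2; β=1, v≡3 (mod 5); (2|5)=-1, (3|5)=-1; sign (−1)^0·-1^1·-1^0 = -1.
(a,b)_19: α=1, u≡6; β=2, v≡16 (mod 19); (6|19)=+1, (16|19)=+1; sign (−1)^0·+1^2·+1^1 = +1.
(a,b)_7: α=-2, u≡2; β=-1, v≡1 (mod 7); (2|7)=+1, (1|7)=+1; sign (−1)^0·+1^-1·+1^-2 = +1.
(a,b)_3: α=2, u≡2; β=3, v≡1 (mod 3); (2|3)=-1, (1|3)=+1; sign (−1)^0·-1^3·+1^2 = -1.
(a,b)_13: α=4, u≡7; β=4, v≡6 (mod 13); (7|13)=-1, (6|13)=-1; sign (−1)^0·-1^4·-1^4 = +1.
|Ram(323, 210)| = 4, even; anisotropic at {2, 3, 5, 17}.

[2, 3, 5, 17]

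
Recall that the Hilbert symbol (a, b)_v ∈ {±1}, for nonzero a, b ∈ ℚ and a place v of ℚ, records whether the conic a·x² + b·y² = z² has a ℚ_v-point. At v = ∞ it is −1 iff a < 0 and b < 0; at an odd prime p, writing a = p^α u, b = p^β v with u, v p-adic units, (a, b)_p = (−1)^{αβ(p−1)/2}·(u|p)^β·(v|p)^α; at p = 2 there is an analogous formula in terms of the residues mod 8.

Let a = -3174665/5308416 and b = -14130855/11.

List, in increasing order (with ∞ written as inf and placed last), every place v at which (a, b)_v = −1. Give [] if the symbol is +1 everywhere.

[2, 5, 41, inf]

Mod squares: a ≡ -65, b ≡ -1919005. Check v ∈ {∞, 2, 3, 5, 11, 13, 17, 23, 37, 41}.
v=41: a=41^0·(≡27), b=41^1·(≡29) mod 41; (27|41)=-1, (29|41)=-1; (−1)^{0·1·20}·(-1)^1·(-1)^0 = -1.
v=5: a=5^1·(≡2), b=5^1·(≡4) mod 5; (2|5)=-1, (4|5)=+1; (−1)^{1·1·2}·(-1)^1·(+1)^1 = -1.
v=23: a=23^0·(≡3), b=23^1·(≡18) mod 23; (3|23)=+1, (18|23)=+1; (−1)^{0·1·11}·(+1)^1·(+1)^0 = +1.
v=2: v_2(a)=-16, v_2(b)=0; units ≡ 7, 3 (mod 8); ε·ε+αω+βω = 1·1+-16·1+0·0 ≡ 1  ⇒  (a,b)_2 = -1.
v=13: a=13^3·(≡7), b=13^0·(≡12) mod 13; (7|13)=-1, (12|13)=+1; (−1)^{3·0·6}·(-1)^0·(+1)^3 = +1.
v=37: a=37^0·(≡16), b=37^1·(≡10) mod 37; (16|37)=+1, (10|37)=+1; (−1)^{0·1·18}·(+1)^1·(+1)^0 = +1.
v=∞: -65 < 0 and -1919005 < 0  ⇒  (a,b)_∞ = -1.
v=17: a=17^2·(≡5), b=17^0·(≡5) mod 17; (5|17)=-1, (5|17)=-1; (−1)^{2·0·8}·(-1)^0·(-1)^2 = +1.
v=3: a=3^-4·(≡1), b=3^4·(≡2) mod 3; (1|3)=+1, (2|3)=-1; (−1)^{-4·4·1}·(+1)^4·(-1)^-4 = +1.
v=11: a=11^0·(≡4), b=11^-1·(≡9) mod 11; (4|11)=+1, (9|11)=+1; (−1)^{0·-1·5}·(+1)^-1·(+1)^0 = +1.
|Ram(-65, -1919005)| = 4, even; anisotropic at {2, 5, 41, ∞}.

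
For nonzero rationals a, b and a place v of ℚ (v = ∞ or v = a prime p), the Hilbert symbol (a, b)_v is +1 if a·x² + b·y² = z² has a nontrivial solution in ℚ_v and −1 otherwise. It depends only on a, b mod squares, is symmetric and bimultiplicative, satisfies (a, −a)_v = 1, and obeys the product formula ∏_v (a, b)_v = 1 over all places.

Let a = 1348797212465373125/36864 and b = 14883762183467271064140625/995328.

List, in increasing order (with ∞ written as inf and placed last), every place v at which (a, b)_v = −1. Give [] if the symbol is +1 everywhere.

Mod squares: a ≡ 2093, b ≡ 3315. Check v ∈ {∞, 2, 3, 5, 7, 13, 17, 23, 43, 53}.
v=2: v_2(a)=-12, v_2(b)=-12; units ≡ 5, 3 (mod 8); ε·ε+αω+βω = 0·1+-12·1+-12·1 ≡ 0  ⇒  (a,b)_2 = +1.
v=∞: 2093 > 0 and 3315 > 0  ⇒  (a,b)_∞ = +1.
v=3: a=3^-2·(≡2), b=3^-5·(≡1) mod 3; (2|3)=-1, (1|3)=+1; (−1)^{-2·-5·1}·(-1)^-5·(+1)^-2 = -1.
v=53: a=53^2·(≡35), b=53^0·(≡52) mod 53; (35|53)=-1, (52|53)=+1; (−1)^{2·0·26}·(-1)^0·(+1)^2 = +1.
v=23: a=23^3·(≡14), b=23^4·(≡18) mod 23; (14|23)=-1, (18|23)=+1; (−1)^{3·4·11}·(-1)^4·(+1)^3 = +1.
v=7: a=7^5·(≡3), b=7^8·(≡2) mod 7; (3|7)=-1, (2|7)=+1; (−1)^{5·8·3}·(-1)^8·(+1)^5 = +1.
v=5: a=5^4·(≡3), b=5^7·(≡2) mod 5; (3|5)=-1, (2|5)=-1; (−1)^{4·7·2}·(-1)^7·(-1)^4 = -1.
v=43: a=43^0·(≡29), b=43^2·(≡1) mod 43; (29|43)=-1, (1|43)=+1; (−1)^{0·2·21}·(-1)^2·(+1)^0 = +1.
v=17: a=17^2·(≡2), b=17^3·(≡9) mod 17; (2|17)=+1, (9|17)=+1; (−1)^{2·3·8}·(+1)^3·(+1)^2 = +1.
v=13: a=13^1·(≡5), b=13^1·(≡2) mod 13; (5|13)=-1, (2|13)=-1; (−1)^{1·1·6}·(-1)^1·(-1)^1 = +1.
|Ram(2093, 3315)| = 2, even; anisotropic at {3, 5}.

[3, 5]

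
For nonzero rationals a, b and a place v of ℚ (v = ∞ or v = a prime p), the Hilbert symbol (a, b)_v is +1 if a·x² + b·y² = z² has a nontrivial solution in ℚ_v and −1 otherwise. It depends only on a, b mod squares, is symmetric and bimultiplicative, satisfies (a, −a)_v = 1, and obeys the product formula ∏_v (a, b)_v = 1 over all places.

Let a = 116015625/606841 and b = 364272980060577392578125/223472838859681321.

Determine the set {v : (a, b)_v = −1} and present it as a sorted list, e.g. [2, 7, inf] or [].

[5, 11]

(a, b) ≡ (33, 165) mod (ℚ^×)²; places V = {2, 3, 5, 11, 19, 41, ∞}.
(a,b)_19: α=-2, u≡18; β=-6, v≡14 (mod 19); (18|19)=-1, (14|19)=-1; sign (−1)^0·-1^-6·-1^-2 = +1.
(a,b)_∞: sgn(33)=+, sgn(165)=+, so +1.
(a,b)_3: α=3, u≡2; β=15, v≡1 (mod 3); (2|3)=-1, (1|3)=+1; sign (−1)^1·-1^15·+1^3 = +1.
(a,b)_5: α=8, u≡2; β=19, v≡2 (mod 5); (2|5)=-1, (2|5)=-1; sign (−1)^0·-1^19·-1^8 = -1.
(a,b)_2: α=0, β=0; u≡1, v≡5 (mod 8); ε(u)ε(v)=0·0, αω(v)=0·1, βω(u)=0·0; sum ≡ 0  ⇒  +1.
(a,b)_41: α=-2, u≡39; β=-6, v≡8 (mod 41); (39|41)=+1, (8|41)=+1; sign (−1)^0·+1^-6·+1^-2 = +1.
(a,b)_11: α=1, u≡5; β=3, v≡1 (mod 11); (5|11)=+1, (1|11)=+1; sign (−1)^1·+1^3·+1^1 = -1.
|Ram(33, 165)| = 2, even; anisotropic at {5, 11}.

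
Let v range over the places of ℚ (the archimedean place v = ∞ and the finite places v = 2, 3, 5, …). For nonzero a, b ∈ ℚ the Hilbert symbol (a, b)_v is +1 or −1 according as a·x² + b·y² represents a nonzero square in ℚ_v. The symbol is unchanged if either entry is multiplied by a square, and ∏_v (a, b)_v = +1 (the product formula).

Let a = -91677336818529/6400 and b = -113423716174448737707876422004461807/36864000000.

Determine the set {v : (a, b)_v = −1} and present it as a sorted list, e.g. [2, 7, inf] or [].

Mod squares: a ≡ -16090041, b ≡ -15114887. Check v ∈ {∞, 2, 3, 5, 7, 11, 17, 23, 29, 31, 43}.
v=2: v_2(a)=-8, v_2(b)=-18; units ≡ 7, 1 (mod 8); ε·ε+αω+βω = 1·0+-8·0+-18·0 ≡ 0  ⇒  (a,b)_2 = +1.
v=29: a=29^1·(≡9), b=29^3·(≡10) mod 29; (9|29)=+1, (10|29)=-1; (−1)^{1·3·14}·(+1)^3·(-1)^1 = -1.
v=5: a=5^-2·(≡1), b=5^-6·(≡3) mod 5; (1|5)=+1, (3|5)=-1; (−1)^{-2·-6·2}·(+1)^-6·(-1)^-2 = +1.
v=∞: -16090041 < 0 and -15114887 < 0  ⇒  (a,b)_∞ = -1.
v=17: a=17^1·(≡8), b=17^3·(≡6) mod 17; (8|17)=+1, (6|17)=-1; (−1)^{1·3·8}·(+1)^3·(-1)^1 = -1.
v=31: a=31^2·(≡3), b=31^5·(≡27) mod 31; (3|31)=-1, (27|31)=-1; (−1)^{2·5·15}·(-1)^5·(-1)^2 = -1.
v=7: a=7^2·(≡3), b=7^10·(≡5) mod 7; (3|7)=-1, (5|7)=-1; (−1)^{2·10·3}·(-1)^10·(-1)^2 = +1.
v=3: a=3^1·(≡2), b=3^-2·(≡1) mod 3; (2|3)=-1, (1|3)=+1; (−1)^{1·-2·1}·(-1)^-2·(+1)^1 = +1.
v=23: a=23^1·(≡8), b=23^3·(≡5) mod 23; (8|23)=+1, (5|23)=-1; (−1)^{1·3·11}·(+1)^3·(-1)^1 = +1.
v=43: a=43^1·(≡20), b=43^3·(≡17) mod 43; (20|43)=-1, (17|43)=+1; (−1)^{1·3·21}·(-1)^3·(+1)^1 = +1.
v=11: a=11^3·(≡5), b=11^2·(≡1) mod 11; (5|11)=+1, (1|11)=+1; (−1)^{3·2·5}·(+1)^2·(+1)^3 = +1.
(-16090041, -15114887 / ℚ) ramifies at {17, 29, 31, ∞}: a division algebra.

[17, 29, 31, inf]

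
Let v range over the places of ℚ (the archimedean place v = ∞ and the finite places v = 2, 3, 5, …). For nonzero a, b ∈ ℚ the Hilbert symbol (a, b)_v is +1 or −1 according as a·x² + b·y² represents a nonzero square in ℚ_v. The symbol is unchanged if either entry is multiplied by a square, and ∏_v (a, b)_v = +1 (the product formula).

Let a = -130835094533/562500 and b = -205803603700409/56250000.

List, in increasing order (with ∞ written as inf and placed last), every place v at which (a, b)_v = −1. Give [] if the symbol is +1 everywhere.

(a, b) ≡ (-437, -5681) mod (ℚ^×)²; places V = {2, 3, 5, 11, 13, 19, 23, ∞}.
(a,b)_13: α=2, u≡7; β=3, v≡6 (mod 13); (7|13)=-1, (6|13)=-1; sign (−1)^0·-1^3·-1^2 = -1.
(a,b)_23: α=1, u≡1; β=1, v≡4 (mod 23); (1|23)=+1, (4|23)=+1; sign (−1)^1·+1^1·+1^1 = -1.
(a,b)_5: α=-6, u≡2; β=-8, v≡4 (mod 5); (2|5)=-1, (4|5)=+1; sign (−1)^0·-1^-8·+1^-6 = +1.
(a,b)_11: α=6, u≡3; β=8, v≡6 (mod 11); (3|11)=+1, (6|11)=-1; sign (−1)^0·+1^8·-1^6 = +1.
(a,b)_3: α=-2, u≡1; β=-2, v≡1 (mod 3); (1|3)=+1, (1|3)=+1; sign (−1)^0·+1^-2·+1^-2 = +1.
(a,b)_19: α=1, u≡13; β=1, v≡1 (mod 19); (13|19)=-1, (1|19)=+1; sign (−1)^1·-1^1·+1^1 = +1.
(a,b)_∞: sgn(-437)=−, sgn(-5681)=−, so -1.
(a,b)_2: α=-2, β=-4; u≡3, v≡7 (mod 8); ε(u)ε(v)=1·1, αω(v)=-2·0, βω(u)=-4·1; sum ≡ 1  ⇒  -1.
Ram(-437, -5681) = {2, 13, 23, ∞}; no ℚ_2-point on the conic.

[2, 13, 23, inf]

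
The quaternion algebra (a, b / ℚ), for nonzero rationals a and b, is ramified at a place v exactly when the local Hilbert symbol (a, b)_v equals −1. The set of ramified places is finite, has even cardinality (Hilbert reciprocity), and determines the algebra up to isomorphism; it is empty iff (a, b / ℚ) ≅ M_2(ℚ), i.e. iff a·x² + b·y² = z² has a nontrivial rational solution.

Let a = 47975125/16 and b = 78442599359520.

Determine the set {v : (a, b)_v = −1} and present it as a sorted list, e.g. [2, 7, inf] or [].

[2, 11, 17, 37]

(a, b) ≡ (1919005, 8510370) mod (ℚ^×)²; places V = {2, 3, 5, 11, 17, 23, 37, 41, ∞}.
(a,b)_5: α=3, u≡1; β=1, v≡4 (mod 5); (1|5)=+1, (4|5)=+1; sign (−1)^0·+1^1·+1^3 = +1.
(a,b)_37: α=1, u≡16; β=1, v≡35 (mod 37); (16|37)=+1, (35|37)=-1; sign (−1)^0·+1^1·-1^1 = -1.
(a,b)_41: α=1, u≡17; β=1, v≡30 (mod 41); (17|41)=-1, (30|41)=-1; sign (−1)^0·-1^1·-1^1 = +1.
(a,b)_2: α=-4, β=5; u≡5, v≡1 (mod 8); ε(u)ε(v)=0·0, αω(v)=-4·0, βω(u)=5·1; sum ≡ 1  ⇒  -1.
(a,b)_23: α=1, u≡19; β=2, v≡3 (mod 23); (19|23)=-1, (3|23)=+1; sign (−1)^0·-1^2·+1^1 = +1.
(a,b)_∞: sgn(1919005)=+, sgn(8510370)=+, so +1.
(a,b)_17: α=0, u≡14; β=1, v≡12 (mod 17); (14|17)=-1, (12|17)=-1; sign (−1)^0·-1^1·-1^0 = -1.
(a,b)_3: α=0, u≡1; β=3, v≡2 (mod 3); (1|3)=+1, (2|3)=-1; sign (−1)^0·+1^3·-1^0 = +1.
(a,b)_11: α=1, u≡8; β=3, v≡7 (mod 11); (8|11)=-1, (7|11)=-1; sign (−1)^1·-1^3·-1^1 = -1.
(1919005, 8510370 / ℚ) ramifies at {2, 11, 17, 37}: a division algebra.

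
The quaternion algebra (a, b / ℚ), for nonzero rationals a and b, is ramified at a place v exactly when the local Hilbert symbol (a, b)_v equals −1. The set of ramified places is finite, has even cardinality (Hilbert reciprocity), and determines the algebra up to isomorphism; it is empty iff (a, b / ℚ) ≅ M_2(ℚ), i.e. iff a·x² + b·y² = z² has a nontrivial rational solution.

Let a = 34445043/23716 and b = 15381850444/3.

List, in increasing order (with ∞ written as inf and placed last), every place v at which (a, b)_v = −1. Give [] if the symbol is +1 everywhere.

Mod squares: a ≡ 13243, b ≡ 110577. Check v ∈ {∞, 2, 3, 7, 11, 17, 19, 29, 31, 41}.
v=7: a=7^-2·(≡3), b=7^0·(≡3) mod 7; (3|7)=-1, (3|7)=-1; (−1)^{-2·0·3}·(-1)^0·(-1)^-2 = +1.
v=29: a=29^0·(≡14), b=29^1·(≡19) mod 29; (14|29)=-1, (19|29)=-1; (−1)^{0·1·14}·(-1)^1·(-1)^0 = -1.
v=3: a=3^2·(≡1), b=3^-1·(≡1) mod 3; (1|3)=+1, (1|3)=+1; (−1)^{2·-1·1}·(+1)^-1·(+1)^2 = +1.
v=17: a=17^3·(≡7), b=17^2·(≡16) mod 17; (7|17)=-1, (16|17)=+1; (−1)^{3·2·8}·(-1)^2·(+1)^3 = +1.
v=11: a=11^-2·(≡8), b=11^0·(≡5) mod 11; (8|11)=-1, (5|11)=+1; (−1)^{-2·0·5}·(-1)^0·(+1)^-2 = +1.
v=2: v_2(a)=-2, v_2(b)=2; units ≡ 3, 1 (mod 8); ε·ε+αω+βω = 1·0+-2·0+2·1 ≡ 0  ⇒  (a,b)_2 = +1.
v=31: a=31^0·(≡13), b=31^1·(≡9) mod 31; (13|31)=-1, (9|31)=+1; (−1)^{0·1·15}·(-1)^1·(+1)^0 = -1.
v=41: a=41^1·(≡36), b=41^1·(≡23) mod 41; (36|41)=+1, (23|41)=+1; (−1)^{1·1·20}·(+1)^1·(+1)^1 = +1.
v=19: a=19^1·(≡3), b=19^2·(≡1) mod 19; (3|19)=-1, (1|19)=+1; (−1)^{1·2·9}·(-1)^2·(+1)^1 = +1.
v=∞: 13243 > 0 and 110577 > 0  ⇒  (a,b)_∞ = +1.
|Ram(13243, 110577)| = 2, even; anisotropic at {29, 31}.

[29, 31]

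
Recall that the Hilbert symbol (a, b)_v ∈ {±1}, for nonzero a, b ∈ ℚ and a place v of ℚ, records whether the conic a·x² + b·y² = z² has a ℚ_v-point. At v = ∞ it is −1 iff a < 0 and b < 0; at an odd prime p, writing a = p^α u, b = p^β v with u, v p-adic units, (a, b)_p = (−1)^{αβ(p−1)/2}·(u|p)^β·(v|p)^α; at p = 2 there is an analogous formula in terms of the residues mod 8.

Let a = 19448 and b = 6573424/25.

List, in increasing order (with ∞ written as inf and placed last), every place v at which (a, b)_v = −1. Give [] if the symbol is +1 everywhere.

[2, 13]

Mod squares: a ≡ 4862, b ≡ 2431. Check v ∈ {∞, 2, 5, 11, 13, 17}.
v=∞: 4862 > 0 and 2431 > 0  ⇒  (a,b)_∞ = +1.
v=13: a=13^1·(≡1), b=13^3·(≡11) mod 13; (1|13)=+1, (11|13)=-1; (−1)^{1·3·6}·(+1)^3·(-1)^1 = -1.
v=17: a=17^1·(≡5), b=17^1·(≡3) mod 17; (5|17)=-1, (3|17)=-1; (−1)^{1·1·8}·(-1)^1·(-1)^1 = +1.
v=2: v_2(a)=3, v_2(b)=4; units ≡ 7, 7 (mod 8); ε·ε+αω+βω = 1·1+3·0+4·0 ≡ 1  ⇒  (a,b)_2 = -1.
v=11: a=11^1·(≡8), b=11^1·(≡3) mod 11; (8|11)=-1, (3|11)=+1; (−1)^{1·1·5}·(-1)^1·(+1)^1 = +1.
v=5: a=5^0·(≡3), b=5^-2·(≡4) mod 5; (3|5)=-1, (4|5)=+1; (−1)^{0·-2·2}·(-1)^-2·(+1)^0 = +1.
(4862, 2431 / ℚ) ramifies at {2, 13}: a division algebra.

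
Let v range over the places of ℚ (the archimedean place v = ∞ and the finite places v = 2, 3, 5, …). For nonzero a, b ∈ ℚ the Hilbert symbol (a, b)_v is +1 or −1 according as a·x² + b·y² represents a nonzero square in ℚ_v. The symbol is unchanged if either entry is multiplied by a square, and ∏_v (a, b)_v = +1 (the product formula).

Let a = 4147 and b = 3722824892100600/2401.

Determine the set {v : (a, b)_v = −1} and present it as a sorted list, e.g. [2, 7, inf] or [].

Mod squares: a ≡ 4147, b ≡ 286. Check v ∈ {∞, 2, 3, 5, 7, 11, 13, 29}.
v=5: a=5^0·(≡2), b=5^2·(≡4) mod 5; (2|5)=-1, (4|5)=+1; (−1)^{0·2·2}·(-1)^2·(+1)^0 = +1.
v=∞: 4147 > 0 and 286 > 0  ⇒  (a,b)_∞ = +1.
v=2: v_2(a)=0, v_2(b)=3; units ≡ 3, 7 (mod 8); ε·ε+αω+βω = 1·1+0·0+3·1 ≡ 0  ⇒  (a,b)_2 = +1.
v=7: a=7^0·(≡3), b=7^-4·(≡6) mod 7; (3|7)=-1, (6|7)=-1; (−1)^{0·-4·3}·(-1)^-4·(-1)^0 = +1.
v=3: a=3^0·(≡1), b=3^2·(≡1) mod 3; (1|3)=+1, (1|3)=+1; (−1)^{0·2·1}·(+1)^2·(+1)^0 = +1.
v=29: a=29^1·(≡27), b=29^4·(≡22) mod 29; (27|29)=-1, (22|29)=+1; (−1)^{1·4·14}·(-1)^4·(+1)^1 = +1.
v=11: a=11^1·(≡3), b=11^3·(≡1) mod 11; (3|11)=+1, (1|11)=+1; (−1)^{1·3·5}·(+1)^3·(+1)^1 = -1.
v=13: a=13^1·(≡7), b=13^3·(≡10) mod 13; (7|13)=-1, (10|13)=+1; (−1)^{1·3·6}·(-1)^3·(+1)^1 = -1.
(4147, 286 / ℚ) ramifies at {11, 13}: a division algebra.

[11, 13]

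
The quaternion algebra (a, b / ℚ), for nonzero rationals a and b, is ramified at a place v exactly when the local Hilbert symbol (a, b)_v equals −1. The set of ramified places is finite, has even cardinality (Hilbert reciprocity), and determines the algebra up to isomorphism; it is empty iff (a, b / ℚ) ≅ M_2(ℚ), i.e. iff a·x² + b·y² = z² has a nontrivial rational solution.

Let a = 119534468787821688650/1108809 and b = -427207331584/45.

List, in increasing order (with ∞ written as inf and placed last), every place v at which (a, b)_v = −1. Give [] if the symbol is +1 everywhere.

(a, b) ≡ (41354, -155) mod (ℚ^×)²; places V = {2, 3, 5, 7, 11, 13, 23, 29, 31, 47, ∞}.
(a,b)_47: α=2, u≡41; β=0, v≡30 (mod 47); (41|47)=-1, (30|47)=-1; sign (−1)^0·-1^0·-1^2 = +1.
(a,b)_5: α=2, u≡4; β=-1, v≡4 (mod 5); (4|5)=+1, (4|5)=+1; sign (−1)^0·+1^-1·+1^2 = +1.
(a,b)_∞: sgn(41354)=+, sgn(-155)=−, so +1.
(a,b)_31: α=1, u≡14; β=1, v≡27 (mod 31); (14|31)=+1, (27|31)=-1; sign (−1)^1·+1^1·-1^1 = +1.
(a,b)_13: α=-2, u≡4; β=0, v≡1 (mod 13); (4|13)=+1, (1|13)=+1; sign (−1)^0·+1^0·+1^-2 = +1.
(a,b)_2: α=1, β=8; u≡5, v≡5 (mod 8); ε(u)ε(v)=0·0, αω(v)=1·1, βω(u)=8·1; sum ≡ 1  ⇒  -1.
(a,b)_23: α=3, u≡1; β=2, v≡9 (mod 23); (1|23)=+1, (9|23)=+1; sign (−1)^0·+1^2·+1^3 = +1.
(a,b)_11: α=0, u≡3; β=2, v≡8 (mod 11); (3|11)=+1, (8|11)=-1; sign (−1)^0·+1^2·-1^0 = +1.
(a,b)_29: α=3, u≡7; β=2, v≡11 (mod 29); (7|29)=+1, (11|29)=-1; sign (−1)^0·+1^2·-1^3 = -1.
(a,b)_7: α=6, u≡6; β=0, v≡3 (mod 7); (6|7)=-1, (3|7)=-1; sign (−1)^0·-1^0·-1^6 = +1.
(a,b)_3: α=-8, u≡2; β=-2, v≡1 (mod 3); (2|3)=-1, (1|3)=+1; sign (−1)^0·-1^-2·+1^-8 = +1.
|Ram(41354, -155)| = 2, even; anisotropic at {2, 29}.

[2, 29]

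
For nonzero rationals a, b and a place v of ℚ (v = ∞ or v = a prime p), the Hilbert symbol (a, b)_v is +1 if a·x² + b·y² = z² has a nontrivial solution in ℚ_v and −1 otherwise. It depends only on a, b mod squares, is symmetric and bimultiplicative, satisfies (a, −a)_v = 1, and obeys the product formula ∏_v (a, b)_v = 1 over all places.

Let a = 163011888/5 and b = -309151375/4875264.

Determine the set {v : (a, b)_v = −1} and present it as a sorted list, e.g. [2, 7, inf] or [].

(a, b) ≡ (2015, -34255) mod (ℚ^×)²; places V = {2, 3, 5, 13, 17, 19, 23, 31, 53, ∞}.
(a,b)_31: α=1, u≡27; β=1, v≡30 (mod 31); (27|31)=-1, (30|31)=-1; sign (−1)^1·-1^1·-1^1 = -1.
(a,b)_17: α=0, u≡2; β=1, v≡13 (mod 17); (2|17)=+1, (13|17)=+1; sign (−1)^0·+1^1·+1^0 = +1.
(a,b)_23: α=0, u≡11; β=-2, v≡7 (mod 23); (11|23)=-1, (7|23)=-1; sign (−1)^0·-1^-2·-1^0 = +1.
(a,b)_53: α=2, u≡10; β=0, v≡37 (mod 53); (10|53)=+1, (37|53)=+1; sign (−1)^0·+1^0·+1^2 = +1.
(a,b)_∞: sgn(2015)=+, sgn(-34255)=−, so +1.
(a,b)_13: α=1, u≡1; β=1, v≡3 (mod 13); (1|13)=+1, (3|13)=+1; sign (−1)^0·+1^1·+1^1 = +1.
(a,b)_19: α=0, u≡4; β=2, v≡15 (mod 19); (4|19)=+1, (15|19)=-1; sign (−1)^0·+1^2·-1^0 = +1.
(a,b)_5: α=-1, u≡3; β=3, v≡1 (mod 5); (3|5)=-1, (1|5)=+1; sign (−1)^0·-1^3·+1^-1 = -1.
(a,b)_2: α=4, β=-10; u≡7, v≡1 (mod 8); ε(u)ε(v)=1·0, αω(v)=4·0, βω(u)=-10·0; sum ≡ 0  ⇒  +1.
(a,b)_3: α=2, u≡2; β=-2, v≡2 (mod 3); (2|3)=-1, (2|3)=-1; sign (−1)^0·-1^-2·-1^2 = +1.
(2015, -34255 / ℚ) ramifies at {5, 31}: a division algebra.

[5, 31]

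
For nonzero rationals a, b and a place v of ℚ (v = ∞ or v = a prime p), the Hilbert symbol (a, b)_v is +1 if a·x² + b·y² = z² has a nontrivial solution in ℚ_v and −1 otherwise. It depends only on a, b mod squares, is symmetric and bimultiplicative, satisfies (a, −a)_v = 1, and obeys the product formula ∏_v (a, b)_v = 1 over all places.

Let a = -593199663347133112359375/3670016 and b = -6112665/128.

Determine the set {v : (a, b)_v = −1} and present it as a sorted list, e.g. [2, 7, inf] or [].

(a, b) ≡ (-4390386, -16770) mod (ℚ^×)²; places V = {2, 3, 5, 7, 11, 13, 17, 43, ∞}.
(a,b)_17: α=1, u≡12; β=0, v≡16 (mod 17); (12|17)=-1, (16|17)=+1; sign (−1)^0·-1^0·+1^1 = +1.
(a,b)_2: α=-19, β=-7; u≡7, v≡7 (mod 8); ε(u)ε(v)=1·1, αω(v)=-19·0, βω(u)=-7·0; sum ≡ 1  ⇒  -1.
(a,b)_∞: sgn(-4390386)=−, sgn(-16770)=−, so -1.
(a,b)_11: α=1, u≡4; β=0, v≡5 (mod 11); (4|11)=+1, (5|11)=+1; sign (−1)^0·+1^0·+1^1 = +1.
(a,b)_13: α=3, u≡2; β=1, v≡4 (mod 13); (2|13)=-1, (4|13)=+1; sign (−1)^0·-1^1·+1^3 = -1.
(a,b)_3: α=19, u≡1; β=7, v≡2 (mod 3); (1|3)=+1, (2|3)=-1; sign (−1)^1·+1^7·-1^19 = +1.
(a,b)_43: α=3, u≡23; β=1, v≡40 (mod 43); (23|43)=+1, (40|43)=+1; sign (−1)^1·+1^1·+1^3 = -1.
(a,b)_5: α=6, u≡4; β=1, v≡4 (mod 5); (4|5)=+1, (4|5)=+1; sign (−1)^0·+1^1·+1^6 = +1.
(a,b)_7: α=-1, u≡4; β=0, v≡4 (mod 7); (4|7)=+1, (4|7)=+1; sign (−1)^0·+1^0·+1^-1 = +1.
Ram(-4390386, -16770) = {2, 13, 43, ∞}; no ℚ_2-point on the conic.

[2, 13, 43, inf]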